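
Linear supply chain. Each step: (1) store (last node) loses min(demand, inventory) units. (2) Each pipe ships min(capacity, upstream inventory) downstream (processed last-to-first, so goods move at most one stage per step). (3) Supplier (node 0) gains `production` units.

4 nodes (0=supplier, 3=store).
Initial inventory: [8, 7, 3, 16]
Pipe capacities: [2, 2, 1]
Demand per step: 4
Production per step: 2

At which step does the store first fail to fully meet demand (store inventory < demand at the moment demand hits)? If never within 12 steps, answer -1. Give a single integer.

Step 1: demand=4,sold=4 ship[2->3]=1 ship[1->2]=2 ship[0->1]=2 prod=2 -> [8 7 4 13]
Step 2: demand=4,sold=4 ship[2->3]=1 ship[1->2]=2 ship[0->1]=2 prod=2 -> [8 7 5 10]
Step 3: demand=4,sold=4 ship[2->3]=1 ship[1->2]=2 ship[0->1]=2 prod=2 -> [8 7 6 7]
Step 4: demand=4,sold=4 ship[2->3]=1 ship[1->2]=2 ship[0->1]=2 prod=2 -> [8 7 7 4]
Step 5: demand=4,sold=4 ship[2->3]=1 ship[1->2]=2 ship[0->1]=2 prod=2 -> [8 7 8 1]
Step 6: demand=4,sold=1 ship[2->3]=1 ship[1->2]=2 ship[0->1]=2 prod=2 -> [8 7 9 1]
Step 7: demand=4,sold=1 ship[2->3]=1 ship[1->2]=2 ship[0->1]=2 prod=2 -> [8 7 10 1]
Step 8: demand=4,sold=1 ship[2->3]=1 ship[1->2]=2 ship[0->1]=2 prod=2 -> [8 7 11 1]
Step 9: demand=4,sold=1 ship[2->3]=1 ship[1->2]=2 ship[0->1]=2 prod=2 -> [8 7 12 1]
Step 10: demand=4,sold=1 ship[2->3]=1 ship[1->2]=2 ship[0->1]=2 prod=2 -> [8 7 13 1]
Step 11: demand=4,sold=1 ship[2->3]=1 ship[1->2]=2 ship[0->1]=2 prod=2 -> [8 7 14 1]
Step 12: demand=4,sold=1 ship[2->3]=1 ship[1->2]=2 ship[0->1]=2 prod=2 -> [8 7 15 1]
First stockout at step 6

6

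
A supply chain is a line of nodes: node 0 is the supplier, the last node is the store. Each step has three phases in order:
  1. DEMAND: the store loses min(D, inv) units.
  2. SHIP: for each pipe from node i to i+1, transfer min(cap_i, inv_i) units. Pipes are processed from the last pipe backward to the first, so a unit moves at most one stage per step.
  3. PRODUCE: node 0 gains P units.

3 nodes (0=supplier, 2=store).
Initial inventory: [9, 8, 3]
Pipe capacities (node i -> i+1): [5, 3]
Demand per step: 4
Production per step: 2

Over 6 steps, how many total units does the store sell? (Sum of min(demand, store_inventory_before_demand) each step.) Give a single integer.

Answer: 18

Derivation:
Step 1: sold=3 (running total=3) -> [6 10 3]
Step 2: sold=3 (running total=6) -> [3 12 3]
Step 3: sold=3 (running total=9) -> [2 12 3]
Step 4: sold=3 (running total=12) -> [2 11 3]
Step 5: sold=3 (running total=15) -> [2 10 3]
Step 6: sold=3 (running total=18) -> [2 9 3]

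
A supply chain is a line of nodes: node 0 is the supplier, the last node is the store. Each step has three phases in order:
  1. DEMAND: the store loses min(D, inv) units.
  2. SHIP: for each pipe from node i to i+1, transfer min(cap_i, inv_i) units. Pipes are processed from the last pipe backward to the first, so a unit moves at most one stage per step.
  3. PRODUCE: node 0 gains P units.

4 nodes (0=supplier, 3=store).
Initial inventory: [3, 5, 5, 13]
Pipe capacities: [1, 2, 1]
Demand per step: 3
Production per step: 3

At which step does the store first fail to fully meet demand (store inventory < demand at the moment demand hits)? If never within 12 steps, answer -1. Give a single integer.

Step 1: demand=3,sold=3 ship[2->3]=1 ship[1->2]=2 ship[0->1]=1 prod=3 -> [5 4 6 11]
Step 2: demand=3,sold=3 ship[2->3]=1 ship[1->2]=2 ship[0->1]=1 prod=3 -> [7 3 7 9]
Step 3: demand=3,sold=3 ship[2->3]=1 ship[1->2]=2 ship[0->1]=1 prod=3 -> [9 2 8 7]
Step 4: demand=3,sold=3 ship[2->3]=1 ship[1->2]=2 ship[0->1]=1 prod=3 -> [11 1 9 5]
Step 5: demand=3,sold=3 ship[2->3]=1 ship[1->2]=1 ship[0->1]=1 prod=3 -> [13 1 9 3]
Step 6: demand=3,sold=3 ship[2->3]=1 ship[1->2]=1 ship[0->1]=1 prod=3 -> [15 1 9 1]
Step 7: demand=3,sold=1 ship[2->3]=1 ship[1->2]=1 ship[0->1]=1 prod=3 -> [17 1 9 1]
Step 8: demand=3,sold=1 ship[2->3]=1 ship[1->2]=1 ship[0->1]=1 prod=3 -> [19 1 9 1]
Step 9: demand=3,sold=1 ship[2->3]=1 ship[1->2]=1 ship[0->1]=1 prod=3 -> [21 1 9 1]
Step 10: demand=3,sold=1 ship[2->3]=1 ship[1->2]=1 ship[0->1]=1 prod=3 -> [23 1 9 1]
Step 11: demand=3,sold=1 ship[2->3]=1 ship[1->2]=1 ship[0->1]=1 prod=3 -> [25 1 9 1]
Step 12: demand=3,sold=1 ship[2->3]=1 ship[1->2]=1 ship[0->1]=1 prod=3 -> [27 1 9 1]
First stockout at step 7

7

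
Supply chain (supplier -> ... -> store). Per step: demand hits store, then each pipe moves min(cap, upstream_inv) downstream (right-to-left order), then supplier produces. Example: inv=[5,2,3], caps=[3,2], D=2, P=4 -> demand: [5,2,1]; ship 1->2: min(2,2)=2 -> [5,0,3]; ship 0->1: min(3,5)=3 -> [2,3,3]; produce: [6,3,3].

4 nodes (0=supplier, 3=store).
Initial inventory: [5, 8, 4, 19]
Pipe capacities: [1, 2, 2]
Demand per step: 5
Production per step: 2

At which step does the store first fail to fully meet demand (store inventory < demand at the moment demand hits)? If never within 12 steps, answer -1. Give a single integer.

Step 1: demand=5,sold=5 ship[2->3]=2 ship[1->2]=2 ship[0->1]=1 prod=2 -> [6 7 4 16]
Step 2: demand=5,sold=5 ship[2->3]=2 ship[1->2]=2 ship[0->1]=1 prod=2 -> [7 6 4 13]
Step 3: demand=5,sold=5 ship[2->3]=2 ship[1->2]=2 ship[0->1]=1 prod=2 -> [8 5 4 10]
Step 4: demand=5,sold=5 ship[2->3]=2 ship[1->2]=2 ship[0->1]=1 prod=2 -> [9 4 4 7]
Step 5: demand=5,sold=5 ship[2->3]=2 ship[1->2]=2 ship[0->1]=1 prod=2 -> [10 3 4 4]
Step 6: demand=5,sold=4 ship[2->3]=2 ship[1->2]=2 ship[0->1]=1 prod=2 -> [11 2 4 2]
Step 7: demand=5,sold=2 ship[2->3]=2 ship[1->2]=2 ship[0->1]=1 prod=2 -> [12 1 4 2]
Step 8: demand=5,sold=2 ship[2->3]=2 ship[1->2]=1 ship[0->1]=1 prod=2 -> [13 1 3 2]
Step 9: demand=5,sold=2 ship[2->3]=2 ship[1->2]=1 ship[0->1]=1 prod=2 -> [14 1 2 2]
Step 10: demand=5,sold=2 ship[2->3]=2 ship[1->2]=1 ship[0->1]=1 prod=2 -> [15 1 1 2]
Step 11: demand=5,sold=2 ship[2->3]=1 ship[1->2]=1 ship[0->1]=1 prod=2 -> [16 1 1 1]
Step 12: demand=5,sold=1 ship[2->3]=1 ship[1->2]=1 ship[0->1]=1 prod=2 -> [17 1 1 1]
First stockout at step 6

6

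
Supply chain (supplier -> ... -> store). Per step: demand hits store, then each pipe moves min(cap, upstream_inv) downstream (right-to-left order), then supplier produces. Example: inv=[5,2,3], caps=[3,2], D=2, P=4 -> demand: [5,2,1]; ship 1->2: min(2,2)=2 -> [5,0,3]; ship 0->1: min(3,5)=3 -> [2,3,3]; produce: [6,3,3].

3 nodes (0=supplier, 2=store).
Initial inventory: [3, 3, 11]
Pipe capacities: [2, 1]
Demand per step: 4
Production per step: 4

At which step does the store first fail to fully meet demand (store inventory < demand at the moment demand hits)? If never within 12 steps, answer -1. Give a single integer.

Step 1: demand=4,sold=4 ship[1->2]=1 ship[0->1]=2 prod=4 -> [5 4 8]
Step 2: demand=4,sold=4 ship[1->2]=1 ship[0->1]=2 prod=4 -> [7 5 5]
Step 3: demand=4,sold=4 ship[1->2]=1 ship[0->1]=2 prod=4 -> [9 6 2]
Step 4: demand=4,sold=2 ship[1->2]=1 ship[0->1]=2 prod=4 -> [11 7 1]
Step 5: demand=4,sold=1 ship[1->2]=1 ship[0->1]=2 prod=4 -> [13 8 1]
Step 6: demand=4,sold=1 ship[1->2]=1 ship[0->1]=2 prod=4 -> [15 9 1]
Step 7: demand=4,sold=1 ship[1->2]=1 ship[0->1]=2 prod=4 -> [17 10 1]
Step 8: demand=4,sold=1 ship[1->2]=1 ship[0->1]=2 prod=4 -> [19 11 1]
Step 9: demand=4,sold=1 ship[1->2]=1 ship[0->1]=2 prod=4 -> [21 12 1]
Step 10: demand=4,sold=1 ship[1->2]=1 ship[0->1]=2 prod=4 -> [23 13 1]
Step 11: demand=4,sold=1 ship[1->2]=1 ship[0->1]=2 prod=4 -> [25 14 1]
Step 12: demand=4,sold=1 ship[1->2]=1 ship[0->1]=2 prod=4 -> [27 15 1]
First stockout at step 4

4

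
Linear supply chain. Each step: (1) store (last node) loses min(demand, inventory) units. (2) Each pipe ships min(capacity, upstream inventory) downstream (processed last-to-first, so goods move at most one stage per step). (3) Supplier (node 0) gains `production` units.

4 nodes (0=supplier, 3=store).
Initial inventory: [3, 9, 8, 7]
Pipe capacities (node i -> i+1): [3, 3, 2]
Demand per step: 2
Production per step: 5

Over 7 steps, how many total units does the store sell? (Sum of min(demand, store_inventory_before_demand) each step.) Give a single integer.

Step 1: sold=2 (running total=2) -> [5 9 9 7]
Step 2: sold=2 (running total=4) -> [7 9 10 7]
Step 3: sold=2 (running total=6) -> [9 9 11 7]
Step 4: sold=2 (running total=8) -> [11 9 12 7]
Step 5: sold=2 (running total=10) -> [13 9 13 7]
Step 6: sold=2 (running total=12) -> [15 9 14 7]
Step 7: sold=2 (running total=14) -> [17 9 15 7]

Answer: 14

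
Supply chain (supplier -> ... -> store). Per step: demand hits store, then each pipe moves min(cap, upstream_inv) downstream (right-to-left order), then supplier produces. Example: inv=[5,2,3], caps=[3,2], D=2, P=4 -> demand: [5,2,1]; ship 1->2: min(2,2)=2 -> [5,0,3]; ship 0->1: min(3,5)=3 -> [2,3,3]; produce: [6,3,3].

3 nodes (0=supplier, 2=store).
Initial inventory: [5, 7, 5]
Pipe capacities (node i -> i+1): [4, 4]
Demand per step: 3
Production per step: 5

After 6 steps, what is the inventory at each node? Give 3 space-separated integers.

Step 1: demand=3,sold=3 ship[1->2]=4 ship[0->1]=4 prod=5 -> inv=[6 7 6]
Step 2: demand=3,sold=3 ship[1->2]=4 ship[0->1]=4 prod=5 -> inv=[7 7 7]
Step 3: demand=3,sold=3 ship[1->2]=4 ship[0->1]=4 prod=5 -> inv=[8 7 8]
Step 4: demand=3,sold=3 ship[1->2]=4 ship[0->1]=4 prod=5 -> inv=[9 7 9]
Step 5: demand=3,sold=3 ship[1->2]=4 ship[0->1]=4 prod=5 -> inv=[10 7 10]
Step 6: demand=3,sold=3 ship[1->2]=4 ship[0->1]=4 prod=5 -> inv=[11 7 11]

11 7 11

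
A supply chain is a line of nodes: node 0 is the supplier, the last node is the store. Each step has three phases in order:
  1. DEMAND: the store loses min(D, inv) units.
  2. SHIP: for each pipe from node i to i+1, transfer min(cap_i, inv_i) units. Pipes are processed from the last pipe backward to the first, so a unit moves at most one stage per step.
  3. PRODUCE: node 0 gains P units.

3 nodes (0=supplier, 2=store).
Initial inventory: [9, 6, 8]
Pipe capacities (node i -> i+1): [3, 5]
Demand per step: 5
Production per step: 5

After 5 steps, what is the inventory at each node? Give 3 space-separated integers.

Step 1: demand=5,sold=5 ship[1->2]=5 ship[0->1]=3 prod=5 -> inv=[11 4 8]
Step 2: demand=5,sold=5 ship[1->2]=4 ship[0->1]=3 prod=5 -> inv=[13 3 7]
Step 3: demand=5,sold=5 ship[1->2]=3 ship[0->1]=3 prod=5 -> inv=[15 3 5]
Step 4: demand=5,sold=5 ship[1->2]=3 ship[0->1]=3 prod=5 -> inv=[17 3 3]
Step 5: demand=5,sold=3 ship[1->2]=3 ship[0->1]=3 prod=5 -> inv=[19 3 3]

19 3 3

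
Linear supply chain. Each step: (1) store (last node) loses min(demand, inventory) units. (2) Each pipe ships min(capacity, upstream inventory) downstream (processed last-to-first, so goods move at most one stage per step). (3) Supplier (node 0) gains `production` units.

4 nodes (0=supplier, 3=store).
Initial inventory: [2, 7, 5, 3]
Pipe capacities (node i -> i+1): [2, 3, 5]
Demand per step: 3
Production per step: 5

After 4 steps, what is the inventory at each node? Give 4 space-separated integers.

Step 1: demand=3,sold=3 ship[2->3]=5 ship[1->2]=3 ship[0->1]=2 prod=5 -> inv=[5 6 3 5]
Step 2: demand=3,sold=3 ship[2->3]=3 ship[1->2]=3 ship[0->1]=2 prod=5 -> inv=[8 5 3 5]
Step 3: demand=3,sold=3 ship[2->3]=3 ship[1->2]=3 ship[0->1]=2 prod=5 -> inv=[11 4 3 5]
Step 4: demand=3,sold=3 ship[2->3]=3 ship[1->2]=3 ship[0->1]=2 prod=5 -> inv=[14 3 3 5]

14 3 3 5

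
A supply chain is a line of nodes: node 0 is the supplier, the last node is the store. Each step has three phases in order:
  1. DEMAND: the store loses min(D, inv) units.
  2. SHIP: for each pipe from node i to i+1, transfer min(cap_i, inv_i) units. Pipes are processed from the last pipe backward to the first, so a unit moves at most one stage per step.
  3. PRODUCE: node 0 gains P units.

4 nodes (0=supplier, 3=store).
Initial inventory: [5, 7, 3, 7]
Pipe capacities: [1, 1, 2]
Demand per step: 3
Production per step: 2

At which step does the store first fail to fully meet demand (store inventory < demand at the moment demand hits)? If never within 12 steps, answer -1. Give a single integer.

Step 1: demand=3,sold=3 ship[2->3]=2 ship[1->2]=1 ship[0->1]=1 prod=2 -> [6 7 2 6]
Step 2: demand=3,sold=3 ship[2->3]=2 ship[1->2]=1 ship[0->1]=1 prod=2 -> [7 7 1 5]
Step 3: demand=3,sold=3 ship[2->3]=1 ship[1->2]=1 ship[0->1]=1 prod=2 -> [8 7 1 3]
Step 4: demand=3,sold=3 ship[2->3]=1 ship[1->2]=1 ship[0->1]=1 prod=2 -> [9 7 1 1]
Step 5: demand=3,sold=1 ship[2->3]=1 ship[1->2]=1 ship[0->1]=1 prod=2 -> [10 7 1 1]
Step 6: demand=3,sold=1 ship[2->3]=1 ship[1->2]=1 ship[0->1]=1 prod=2 -> [11 7 1 1]
Step 7: demand=3,sold=1 ship[2->3]=1 ship[1->2]=1 ship[0->1]=1 prod=2 -> [12 7 1 1]
Step 8: demand=3,sold=1 ship[2->3]=1 ship[1->2]=1 ship[0->1]=1 prod=2 -> [13 7 1 1]
Step 9: demand=3,sold=1 ship[2->3]=1 ship[1->2]=1 ship[0->1]=1 prod=2 -> [14 7 1 1]
Step 10: demand=3,sold=1 ship[2->3]=1 ship[1->2]=1 ship[0->1]=1 prod=2 -> [15 7 1 1]
Step 11: demand=3,sold=1 ship[2->3]=1 ship[1->2]=1 ship[0->1]=1 prod=2 -> [16 7 1 1]
Step 12: demand=3,sold=1 ship[2->3]=1 ship[1->2]=1 ship[0->1]=1 prod=2 -> [17 7 1 1]
First stockout at step 5

5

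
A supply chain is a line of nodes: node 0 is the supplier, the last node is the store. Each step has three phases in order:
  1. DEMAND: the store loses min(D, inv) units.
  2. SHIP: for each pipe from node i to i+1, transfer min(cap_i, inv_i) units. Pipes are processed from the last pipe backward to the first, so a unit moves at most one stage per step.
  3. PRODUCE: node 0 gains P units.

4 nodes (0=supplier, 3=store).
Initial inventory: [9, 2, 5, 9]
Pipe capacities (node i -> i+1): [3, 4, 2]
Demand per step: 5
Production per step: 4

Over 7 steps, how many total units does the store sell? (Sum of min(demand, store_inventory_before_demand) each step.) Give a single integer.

Step 1: sold=5 (running total=5) -> [10 3 5 6]
Step 2: sold=5 (running total=10) -> [11 3 6 3]
Step 3: sold=3 (running total=13) -> [12 3 7 2]
Step 4: sold=2 (running total=15) -> [13 3 8 2]
Step 5: sold=2 (running total=17) -> [14 3 9 2]
Step 6: sold=2 (running total=19) -> [15 3 10 2]
Step 7: sold=2 (running total=21) -> [16 3 11 2]

Answer: 21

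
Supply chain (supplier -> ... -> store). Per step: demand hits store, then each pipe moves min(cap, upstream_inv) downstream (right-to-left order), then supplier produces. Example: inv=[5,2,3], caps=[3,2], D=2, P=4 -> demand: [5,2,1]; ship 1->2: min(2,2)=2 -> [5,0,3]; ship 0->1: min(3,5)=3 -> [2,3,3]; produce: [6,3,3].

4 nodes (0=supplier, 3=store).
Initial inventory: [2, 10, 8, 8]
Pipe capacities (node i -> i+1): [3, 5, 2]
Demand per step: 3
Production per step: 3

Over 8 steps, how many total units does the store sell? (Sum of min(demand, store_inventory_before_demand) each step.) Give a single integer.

Step 1: sold=3 (running total=3) -> [3 7 11 7]
Step 2: sold=3 (running total=6) -> [3 5 14 6]
Step 3: sold=3 (running total=9) -> [3 3 17 5]
Step 4: sold=3 (running total=12) -> [3 3 18 4]
Step 5: sold=3 (running total=15) -> [3 3 19 3]
Step 6: sold=3 (running total=18) -> [3 3 20 2]
Step 7: sold=2 (running total=20) -> [3 3 21 2]
Step 8: sold=2 (running total=22) -> [3 3 22 2]

Answer: 22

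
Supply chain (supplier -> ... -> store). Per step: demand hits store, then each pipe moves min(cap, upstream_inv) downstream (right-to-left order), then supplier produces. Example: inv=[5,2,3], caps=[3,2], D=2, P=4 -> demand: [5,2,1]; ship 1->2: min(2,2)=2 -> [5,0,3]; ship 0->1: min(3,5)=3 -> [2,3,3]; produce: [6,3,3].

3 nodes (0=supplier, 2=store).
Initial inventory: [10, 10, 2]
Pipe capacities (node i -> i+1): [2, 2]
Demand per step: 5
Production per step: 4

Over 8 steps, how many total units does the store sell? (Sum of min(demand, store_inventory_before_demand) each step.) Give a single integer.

Step 1: sold=2 (running total=2) -> [12 10 2]
Step 2: sold=2 (running total=4) -> [14 10 2]
Step 3: sold=2 (running total=6) -> [16 10 2]
Step 4: sold=2 (running total=8) -> [18 10 2]
Step 5: sold=2 (running total=10) -> [20 10 2]
Step 6: sold=2 (running total=12) -> [22 10 2]
Step 7: sold=2 (running total=14) -> [24 10 2]
Step 8: sold=2 (running total=16) -> [26 10 2]

Answer: 16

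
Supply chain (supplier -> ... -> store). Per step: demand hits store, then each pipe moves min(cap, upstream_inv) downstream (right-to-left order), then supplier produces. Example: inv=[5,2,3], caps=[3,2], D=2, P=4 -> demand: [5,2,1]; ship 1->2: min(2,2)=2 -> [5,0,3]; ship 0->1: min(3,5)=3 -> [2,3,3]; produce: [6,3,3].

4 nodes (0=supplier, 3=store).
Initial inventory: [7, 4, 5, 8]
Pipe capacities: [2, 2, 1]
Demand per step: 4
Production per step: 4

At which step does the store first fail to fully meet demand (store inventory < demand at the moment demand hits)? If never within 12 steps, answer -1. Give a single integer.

Step 1: demand=4,sold=4 ship[2->3]=1 ship[1->2]=2 ship[0->1]=2 prod=4 -> [9 4 6 5]
Step 2: demand=4,sold=4 ship[2->3]=1 ship[1->2]=2 ship[0->1]=2 prod=4 -> [11 4 7 2]
Step 3: demand=4,sold=2 ship[2->3]=1 ship[1->2]=2 ship[0->1]=2 prod=4 -> [13 4 8 1]
Step 4: demand=4,sold=1 ship[2->3]=1 ship[1->2]=2 ship[0->1]=2 prod=4 -> [15 4 9 1]
Step 5: demand=4,sold=1 ship[2->3]=1 ship[1->2]=2 ship[0->1]=2 prod=4 -> [17 4 10 1]
Step 6: demand=4,sold=1 ship[2->3]=1 ship[1->2]=2 ship[0->1]=2 prod=4 -> [19 4 11 1]
Step 7: demand=4,sold=1 ship[2->3]=1 ship[1->2]=2 ship[0->1]=2 prod=4 -> [21 4 12 1]
Step 8: demand=4,sold=1 ship[2->3]=1 ship[1->2]=2 ship[0->1]=2 prod=4 -> [23 4 13 1]
Step 9: demand=4,sold=1 ship[2->3]=1 ship[1->2]=2 ship[0->1]=2 prod=4 -> [25 4 14 1]
Step 10: demand=4,sold=1 ship[2->3]=1 ship[1->2]=2 ship[0->1]=2 prod=4 -> [27 4 15 1]
Step 11: demand=4,sold=1 ship[2->3]=1 ship[1->2]=2 ship[0->1]=2 prod=4 -> [29 4 16 1]
Step 12: demand=4,sold=1 ship[2->3]=1 ship[1->2]=2 ship[0->1]=2 prod=4 -> [31 4 17 1]
First stockout at step 3

3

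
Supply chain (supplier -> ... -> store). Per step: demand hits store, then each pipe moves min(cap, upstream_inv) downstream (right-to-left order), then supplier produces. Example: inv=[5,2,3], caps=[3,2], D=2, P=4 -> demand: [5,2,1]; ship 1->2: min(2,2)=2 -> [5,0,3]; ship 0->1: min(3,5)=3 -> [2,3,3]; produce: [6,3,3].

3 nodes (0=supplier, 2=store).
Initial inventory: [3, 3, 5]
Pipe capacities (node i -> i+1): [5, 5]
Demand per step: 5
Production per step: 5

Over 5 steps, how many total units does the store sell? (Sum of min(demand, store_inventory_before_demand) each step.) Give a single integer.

Answer: 21

Derivation:
Step 1: sold=5 (running total=5) -> [5 3 3]
Step 2: sold=3 (running total=8) -> [5 5 3]
Step 3: sold=3 (running total=11) -> [5 5 5]
Step 4: sold=5 (running total=16) -> [5 5 5]
Step 5: sold=5 (running total=21) -> [5 5 5]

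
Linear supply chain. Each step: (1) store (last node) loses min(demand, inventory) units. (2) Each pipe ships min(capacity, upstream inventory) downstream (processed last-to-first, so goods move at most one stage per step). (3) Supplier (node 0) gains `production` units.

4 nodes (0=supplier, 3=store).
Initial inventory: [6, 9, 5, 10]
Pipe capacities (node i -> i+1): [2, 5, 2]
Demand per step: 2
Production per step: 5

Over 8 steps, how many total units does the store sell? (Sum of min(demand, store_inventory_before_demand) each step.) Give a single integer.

Answer: 16

Derivation:
Step 1: sold=2 (running total=2) -> [9 6 8 10]
Step 2: sold=2 (running total=4) -> [12 3 11 10]
Step 3: sold=2 (running total=6) -> [15 2 12 10]
Step 4: sold=2 (running total=8) -> [18 2 12 10]
Step 5: sold=2 (running total=10) -> [21 2 12 10]
Step 6: sold=2 (running total=12) -> [24 2 12 10]
Step 7: sold=2 (running total=14) -> [27 2 12 10]
Step 8: sold=2 (running total=16) -> [30 2 12 10]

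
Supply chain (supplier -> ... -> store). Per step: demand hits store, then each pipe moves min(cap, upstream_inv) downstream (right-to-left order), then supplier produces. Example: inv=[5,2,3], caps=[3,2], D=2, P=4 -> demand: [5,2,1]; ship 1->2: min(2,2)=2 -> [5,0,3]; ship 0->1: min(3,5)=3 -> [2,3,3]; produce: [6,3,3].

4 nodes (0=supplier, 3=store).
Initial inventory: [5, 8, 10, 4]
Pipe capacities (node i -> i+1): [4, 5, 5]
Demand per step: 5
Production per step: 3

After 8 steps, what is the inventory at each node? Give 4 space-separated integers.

Step 1: demand=5,sold=4 ship[2->3]=5 ship[1->2]=5 ship[0->1]=4 prod=3 -> inv=[4 7 10 5]
Step 2: demand=5,sold=5 ship[2->3]=5 ship[1->2]=5 ship[0->1]=4 prod=3 -> inv=[3 6 10 5]
Step 3: demand=5,sold=5 ship[2->3]=5 ship[1->2]=5 ship[0->1]=3 prod=3 -> inv=[3 4 10 5]
Step 4: demand=5,sold=5 ship[2->3]=5 ship[1->2]=4 ship[0->1]=3 prod=3 -> inv=[3 3 9 5]
Step 5: demand=5,sold=5 ship[2->3]=5 ship[1->2]=3 ship[0->1]=3 prod=3 -> inv=[3 3 7 5]
Step 6: demand=5,sold=5 ship[2->3]=5 ship[1->2]=3 ship[0->1]=3 prod=3 -> inv=[3 3 5 5]
Step 7: demand=5,sold=5 ship[2->3]=5 ship[1->2]=3 ship[0->1]=3 prod=3 -> inv=[3 3 3 5]
Step 8: demand=5,sold=5 ship[2->3]=3 ship[1->2]=3 ship[0->1]=3 prod=3 -> inv=[3 3 3 3]

3 3 3 3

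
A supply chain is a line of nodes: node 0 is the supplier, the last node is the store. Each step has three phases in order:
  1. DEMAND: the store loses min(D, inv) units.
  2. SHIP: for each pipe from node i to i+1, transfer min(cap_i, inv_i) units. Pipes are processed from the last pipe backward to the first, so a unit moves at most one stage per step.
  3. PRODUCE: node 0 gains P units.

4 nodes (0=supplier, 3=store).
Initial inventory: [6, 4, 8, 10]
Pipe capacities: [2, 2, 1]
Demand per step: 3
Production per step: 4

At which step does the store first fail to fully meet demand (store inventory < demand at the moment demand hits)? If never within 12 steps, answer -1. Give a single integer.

Step 1: demand=3,sold=3 ship[2->3]=1 ship[1->2]=2 ship[0->1]=2 prod=4 -> [8 4 9 8]
Step 2: demand=3,sold=3 ship[2->3]=1 ship[1->2]=2 ship[0->1]=2 prod=4 -> [10 4 10 6]
Step 3: demand=3,sold=3 ship[2->3]=1 ship[1->2]=2 ship[0->1]=2 prod=4 -> [12 4 11 4]
Step 4: demand=3,sold=3 ship[2->3]=1 ship[1->2]=2 ship[0->1]=2 prod=4 -> [14 4 12 2]
Step 5: demand=3,sold=2 ship[2->3]=1 ship[1->2]=2 ship[0->1]=2 prod=4 -> [16 4 13 1]
Step 6: demand=3,sold=1 ship[2->3]=1 ship[1->2]=2 ship[0->1]=2 prod=4 -> [18 4 14 1]
Step 7: demand=3,sold=1 ship[2->3]=1 ship[1->2]=2 ship[0->1]=2 prod=4 -> [20 4 15 1]
Step 8: demand=3,sold=1 ship[2->3]=1 ship[1->2]=2 ship[0->1]=2 prod=4 -> [22 4 16 1]
Step 9: demand=3,sold=1 ship[2->3]=1 ship[1->2]=2 ship[0->1]=2 prod=4 -> [24 4 17 1]
Step 10: demand=3,sold=1 ship[2->3]=1 ship[1->2]=2 ship[0->1]=2 prod=4 -> [26 4 18 1]
Step 11: demand=3,sold=1 ship[2->3]=1 ship[1->2]=2 ship[0->1]=2 prod=4 -> [28 4 19 1]
Step 12: demand=3,sold=1 ship[2->3]=1 ship[1->2]=2 ship[0->1]=2 prod=4 -> [30 4 20 1]
First stockout at step 5

5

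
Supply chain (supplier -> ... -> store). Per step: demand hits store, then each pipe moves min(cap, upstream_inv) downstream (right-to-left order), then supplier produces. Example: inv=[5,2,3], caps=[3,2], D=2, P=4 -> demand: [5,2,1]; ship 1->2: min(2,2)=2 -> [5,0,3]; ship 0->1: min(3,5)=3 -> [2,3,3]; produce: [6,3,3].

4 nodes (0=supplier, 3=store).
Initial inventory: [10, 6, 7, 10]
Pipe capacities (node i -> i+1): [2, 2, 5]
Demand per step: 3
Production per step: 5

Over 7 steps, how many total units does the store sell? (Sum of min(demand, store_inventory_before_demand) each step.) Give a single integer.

Step 1: sold=3 (running total=3) -> [13 6 4 12]
Step 2: sold=3 (running total=6) -> [16 6 2 13]
Step 3: sold=3 (running total=9) -> [19 6 2 12]
Step 4: sold=3 (running total=12) -> [22 6 2 11]
Step 5: sold=3 (running total=15) -> [25 6 2 10]
Step 6: sold=3 (running total=18) -> [28 6 2 9]
Step 7: sold=3 (running total=21) -> [31 6 2 8]

Answer: 21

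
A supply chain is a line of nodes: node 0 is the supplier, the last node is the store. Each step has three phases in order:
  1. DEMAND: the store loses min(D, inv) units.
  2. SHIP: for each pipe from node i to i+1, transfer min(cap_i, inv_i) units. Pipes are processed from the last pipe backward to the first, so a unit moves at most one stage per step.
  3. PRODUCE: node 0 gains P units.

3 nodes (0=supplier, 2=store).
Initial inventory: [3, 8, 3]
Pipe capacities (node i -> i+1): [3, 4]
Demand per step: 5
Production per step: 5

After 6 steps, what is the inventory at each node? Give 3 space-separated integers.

Step 1: demand=5,sold=3 ship[1->2]=4 ship[0->1]=3 prod=5 -> inv=[5 7 4]
Step 2: demand=5,sold=4 ship[1->2]=4 ship[0->1]=3 prod=5 -> inv=[7 6 4]
Step 3: demand=5,sold=4 ship[1->2]=4 ship[0->1]=3 prod=5 -> inv=[9 5 4]
Step 4: demand=5,sold=4 ship[1->2]=4 ship[0->1]=3 prod=5 -> inv=[11 4 4]
Step 5: demand=5,sold=4 ship[1->2]=4 ship[0->1]=3 prod=5 -> inv=[13 3 4]
Step 6: demand=5,sold=4 ship[1->2]=3 ship[0->1]=3 prod=5 -> inv=[15 3 3]

15 3 3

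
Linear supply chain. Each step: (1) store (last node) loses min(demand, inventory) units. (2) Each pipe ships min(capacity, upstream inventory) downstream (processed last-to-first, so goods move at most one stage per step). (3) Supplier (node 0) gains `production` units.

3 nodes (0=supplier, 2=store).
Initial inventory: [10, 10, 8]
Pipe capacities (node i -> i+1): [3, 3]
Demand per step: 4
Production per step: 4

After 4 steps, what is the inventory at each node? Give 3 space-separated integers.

Step 1: demand=4,sold=4 ship[1->2]=3 ship[0->1]=3 prod=4 -> inv=[11 10 7]
Step 2: demand=4,sold=4 ship[1->2]=3 ship[0->1]=3 prod=4 -> inv=[12 10 6]
Step 3: demand=4,sold=4 ship[1->2]=3 ship[0->1]=3 prod=4 -> inv=[13 10 5]
Step 4: demand=4,sold=4 ship[1->2]=3 ship[0->1]=3 prod=4 -> inv=[14 10 4]

14 10 4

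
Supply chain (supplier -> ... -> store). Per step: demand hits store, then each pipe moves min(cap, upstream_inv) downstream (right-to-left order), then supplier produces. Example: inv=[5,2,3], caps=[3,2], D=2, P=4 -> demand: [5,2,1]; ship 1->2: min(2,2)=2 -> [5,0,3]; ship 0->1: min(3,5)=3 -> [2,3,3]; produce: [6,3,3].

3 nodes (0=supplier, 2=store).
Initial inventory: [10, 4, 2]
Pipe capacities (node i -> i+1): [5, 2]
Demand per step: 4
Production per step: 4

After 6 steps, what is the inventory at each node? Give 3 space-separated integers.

Step 1: demand=4,sold=2 ship[1->2]=2 ship[0->1]=5 prod=4 -> inv=[9 7 2]
Step 2: demand=4,sold=2 ship[1->2]=2 ship[0->1]=5 prod=4 -> inv=[8 10 2]
Step 3: demand=4,sold=2 ship[1->2]=2 ship[0->1]=5 prod=4 -> inv=[7 13 2]
Step 4: demand=4,sold=2 ship[1->2]=2 ship[0->1]=5 prod=4 -> inv=[6 16 2]
Step 5: demand=4,sold=2 ship[1->2]=2 ship[0->1]=5 prod=4 -> inv=[5 19 2]
Step 6: demand=4,sold=2 ship[1->2]=2 ship[0->1]=5 prod=4 -> inv=[4 22 2]

4 22 2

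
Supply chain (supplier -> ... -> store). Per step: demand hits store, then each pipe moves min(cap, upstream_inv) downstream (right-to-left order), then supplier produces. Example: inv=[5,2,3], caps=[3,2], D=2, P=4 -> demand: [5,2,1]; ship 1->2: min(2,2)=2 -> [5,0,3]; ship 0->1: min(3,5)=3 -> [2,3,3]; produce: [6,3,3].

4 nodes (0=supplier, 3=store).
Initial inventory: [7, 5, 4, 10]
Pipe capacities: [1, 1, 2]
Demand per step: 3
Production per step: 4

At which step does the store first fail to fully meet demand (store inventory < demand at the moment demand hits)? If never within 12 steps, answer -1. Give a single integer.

Step 1: demand=3,sold=3 ship[2->3]=2 ship[1->2]=1 ship[0->1]=1 prod=4 -> [10 5 3 9]
Step 2: demand=3,sold=3 ship[2->3]=2 ship[1->2]=1 ship[0->1]=1 prod=4 -> [13 5 2 8]
Step 3: demand=3,sold=3 ship[2->3]=2 ship[1->2]=1 ship[0->1]=1 prod=4 -> [16 5 1 7]
Step 4: demand=3,sold=3 ship[2->3]=1 ship[1->2]=1 ship[0->1]=1 prod=4 -> [19 5 1 5]
Step 5: demand=3,sold=3 ship[2->3]=1 ship[1->2]=1 ship[0->1]=1 prod=4 -> [22 5 1 3]
Step 6: demand=3,sold=3 ship[2->3]=1 ship[1->2]=1 ship[0->1]=1 prod=4 -> [25 5 1 1]
Step 7: demand=3,sold=1 ship[2->3]=1 ship[1->2]=1 ship[0->1]=1 prod=4 -> [28 5 1 1]
Step 8: demand=3,sold=1 ship[2->3]=1 ship[1->2]=1 ship[0->1]=1 prod=4 -> [31 5 1 1]
Step 9: demand=3,sold=1 ship[2->3]=1 ship[1->2]=1 ship[0->1]=1 prod=4 -> [34 5 1 1]
Step 10: demand=3,sold=1 ship[2->3]=1 ship[1->2]=1 ship[0->1]=1 prod=4 -> [37 5 1 1]
Step 11: demand=3,sold=1 ship[2->3]=1 ship[1->2]=1 ship[0->1]=1 prod=4 -> [40 5 1 1]
Step 12: demand=3,sold=1 ship[2->3]=1 ship[1->2]=1 ship[0->1]=1 prod=4 -> [43 5 1 1]
First stockout at step 7

7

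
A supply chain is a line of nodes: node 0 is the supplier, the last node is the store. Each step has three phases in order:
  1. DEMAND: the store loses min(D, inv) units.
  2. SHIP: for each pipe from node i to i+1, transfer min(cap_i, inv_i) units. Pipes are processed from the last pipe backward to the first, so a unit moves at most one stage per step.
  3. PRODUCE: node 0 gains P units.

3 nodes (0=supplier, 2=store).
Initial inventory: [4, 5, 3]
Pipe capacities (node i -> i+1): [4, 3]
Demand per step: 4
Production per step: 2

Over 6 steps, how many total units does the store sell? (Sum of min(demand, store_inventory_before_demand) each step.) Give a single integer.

Answer: 18

Derivation:
Step 1: sold=3 (running total=3) -> [2 6 3]
Step 2: sold=3 (running total=6) -> [2 5 3]
Step 3: sold=3 (running total=9) -> [2 4 3]
Step 4: sold=3 (running total=12) -> [2 3 3]
Step 5: sold=3 (running total=15) -> [2 2 3]
Step 6: sold=3 (running total=18) -> [2 2 2]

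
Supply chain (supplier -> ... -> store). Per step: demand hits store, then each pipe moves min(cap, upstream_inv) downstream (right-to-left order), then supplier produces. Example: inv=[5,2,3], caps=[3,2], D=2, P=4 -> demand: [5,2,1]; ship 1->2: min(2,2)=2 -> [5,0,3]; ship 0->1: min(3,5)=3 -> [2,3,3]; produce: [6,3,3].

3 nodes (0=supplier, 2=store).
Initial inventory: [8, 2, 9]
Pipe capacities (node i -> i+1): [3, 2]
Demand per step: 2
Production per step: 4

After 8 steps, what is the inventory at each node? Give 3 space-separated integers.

Step 1: demand=2,sold=2 ship[1->2]=2 ship[0->1]=3 prod=4 -> inv=[9 3 9]
Step 2: demand=2,sold=2 ship[1->2]=2 ship[0->1]=3 prod=4 -> inv=[10 4 9]
Step 3: demand=2,sold=2 ship[1->2]=2 ship[0->1]=3 prod=4 -> inv=[11 5 9]
Step 4: demand=2,sold=2 ship[1->2]=2 ship[0->1]=3 prod=4 -> inv=[12 6 9]
Step 5: demand=2,sold=2 ship[1->2]=2 ship[0->1]=3 prod=4 -> inv=[13 7 9]
Step 6: demand=2,sold=2 ship[1->2]=2 ship[0->1]=3 prod=4 -> inv=[14 8 9]
Step 7: demand=2,sold=2 ship[1->2]=2 ship[0->1]=3 prod=4 -> inv=[15 9 9]
Step 8: demand=2,sold=2 ship[1->2]=2 ship[0->1]=3 prod=4 -> inv=[16 10 9]

16 10 9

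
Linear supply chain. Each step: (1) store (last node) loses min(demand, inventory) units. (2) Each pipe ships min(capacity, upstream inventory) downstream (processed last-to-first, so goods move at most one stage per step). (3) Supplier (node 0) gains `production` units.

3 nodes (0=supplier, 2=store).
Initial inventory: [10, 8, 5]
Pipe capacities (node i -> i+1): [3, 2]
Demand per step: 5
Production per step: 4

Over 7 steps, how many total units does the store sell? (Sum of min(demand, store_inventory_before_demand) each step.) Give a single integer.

Step 1: sold=5 (running total=5) -> [11 9 2]
Step 2: sold=2 (running total=7) -> [12 10 2]
Step 3: sold=2 (running total=9) -> [13 11 2]
Step 4: sold=2 (running total=11) -> [14 12 2]
Step 5: sold=2 (running total=13) -> [15 13 2]
Step 6: sold=2 (running total=15) -> [16 14 2]
Step 7: sold=2 (running total=17) -> [17 15 2]

Answer: 17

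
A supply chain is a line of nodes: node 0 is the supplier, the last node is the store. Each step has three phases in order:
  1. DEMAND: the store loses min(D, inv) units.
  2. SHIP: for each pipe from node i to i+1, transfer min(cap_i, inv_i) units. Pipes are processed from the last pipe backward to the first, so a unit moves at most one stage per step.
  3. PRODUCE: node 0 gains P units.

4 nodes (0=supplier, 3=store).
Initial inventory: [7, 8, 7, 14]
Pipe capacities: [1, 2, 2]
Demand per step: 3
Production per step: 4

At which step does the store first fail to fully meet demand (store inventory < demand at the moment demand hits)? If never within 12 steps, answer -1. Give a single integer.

Step 1: demand=3,sold=3 ship[2->3]=2 ship[1->2]=2 ship[0->1]=1 prod=4 -> [10 7 7 13]
Step 2: demand=3,sold=3 ship[2->3]=2 ship[1->2]=2 ship[0->1]=1 prod=4 -> [13 6 7 12]
Step 3: demand=3,sold=3 ship[2->3]=2 ship[1->2]=2 ship[0->1]=1 prod=4 -> [16 5 7 11]
Step 4: demand=3,sold=3 ship[2->3]=2 ship[1->2]=2 ship[0->1]=1 prod=4 -> [19 4 7 10]
Step 5: demand=3,sold=3 ship[2->3]=2 ship[1->2]=2 ship[0->1]=1 prod=4 -> [22 3 7 9]
Step 6: demand=3,sold=3 ship[2->3]=2 ship[1->2]=2 ship[0->1]=1 prod=4 -> [25 2 7 8]
Step 7: demand=3,sold=3 ship[2->3]=2 ship[1->2]=2 ship[0->1]=1 prod=4 -> [28 1 7 7]
Step 8: demand=3,sold=3 ship[2->3]=2 ship[1->2]=1 ship[0->1]=1 prod=4 -> [31 1 6 6]
Step 9: demand=3,sold=3 ship[2->3]=2 ship[1->2]=1 ship[0->1]=1 prod=4 -> [34 1 5 5]
Step 10: demand=3,sold=3 ship[2->3]=2 ship[1->2]=1 ship[0->1]=1 prod=4 -> [37 1 4 4]
Step 11: demand=3,sold=3 ship[2->3]=2 ship[1->2]=1 ship[0->1]=1 prod=4 -> [40 1 3 3]
Step 12: demand=3,sold=3 ship[2->3]=2 ship[1->2]=1 ship[0->1]=1 prod=4 -> [43 1 2 2]
No stockout in 12 steps

-1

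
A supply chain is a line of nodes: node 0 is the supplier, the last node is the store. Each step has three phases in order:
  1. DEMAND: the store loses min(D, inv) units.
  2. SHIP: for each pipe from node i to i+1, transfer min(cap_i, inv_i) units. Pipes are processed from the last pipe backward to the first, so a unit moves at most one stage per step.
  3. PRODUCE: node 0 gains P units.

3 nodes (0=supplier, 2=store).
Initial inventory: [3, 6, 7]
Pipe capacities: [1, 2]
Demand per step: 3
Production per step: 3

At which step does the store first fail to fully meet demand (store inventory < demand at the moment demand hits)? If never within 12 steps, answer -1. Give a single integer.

Step 1: demand=3,sold=3 ship[1->2]=2 ship[0->1]=1 prod=3 -> [5 5 6]
Step 2: demand=3,sold=3 ship[1->2]=2 ship[0->1]=1 prod=3 -> [7 4 5]
Step 3: demand=3,sold=3 ship[1->2]=2 ship[0->1]=1 prod=3 -> [9 3 4]
Step 4: demand=3,sold=3 ship[1->2]=2 ship[0->1]=1 prod=3 -> [11 2 3]
Step 5: demand=3,sold=3 ship[1->2]=2 ship[0->1]=1 prod=3 -> [13 1 2]
Step 6: demand=3,sold=2 ship[1->2]=1 ship[0->1]=1 prod=3 -> [15 1 1]
Step 7: demand=3,sold=1 ship[1->2]=1 ship[0->1]=1 prod=3 -> [17 1 1]
Step 8: demand=3,sold=1 ship[1->2]=1 ship[0->1]=1 prod=3 -> [19 1 1]
Step 9: demand=3,sold=1 ship[1->2]=1 ship[0->1]=1 prod=3 -> [21 1 1]
Step 10: demand=3,sold=1 ship[1->2]=1 ship[0->1]=1 prod=3 -> [23 1 1]
Step 11: demand=3,sold=1 ship[1->2]=1 ship[0->1]=1 prod=3 -> [25 1 1]
Step 12: demand=3,sold=1 ship[1->2]=1 ship[0->1]=1 prod=3 -> [27 1 1]
First stockout at step 6

6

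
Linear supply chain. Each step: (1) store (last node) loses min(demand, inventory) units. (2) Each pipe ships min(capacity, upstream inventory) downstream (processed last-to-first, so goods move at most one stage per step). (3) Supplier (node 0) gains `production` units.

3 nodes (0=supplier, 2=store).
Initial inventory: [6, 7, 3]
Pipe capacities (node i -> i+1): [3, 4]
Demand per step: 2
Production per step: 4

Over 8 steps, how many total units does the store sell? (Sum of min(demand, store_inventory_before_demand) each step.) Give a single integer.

Step 1: sold=2 (running total=2) -> [7 6 5]
Step 2: sold=2 (running total=4) -> [8 5 7]
Step 3: sold=2 (running total=6) -> [9 4 9]
Step 4: sold=2 (running total=8) -> [10 3 11]
Step 5: sold=2 (running total=10) -> [11 3 12]
Step 6: sold=2 (running total=12) -> [12 3 13]
Step 7: sold=2 (running total=14) -> [13 3 14]
Step 8: sold=2 (running total=16) -> [14 3 15]

Answer: 16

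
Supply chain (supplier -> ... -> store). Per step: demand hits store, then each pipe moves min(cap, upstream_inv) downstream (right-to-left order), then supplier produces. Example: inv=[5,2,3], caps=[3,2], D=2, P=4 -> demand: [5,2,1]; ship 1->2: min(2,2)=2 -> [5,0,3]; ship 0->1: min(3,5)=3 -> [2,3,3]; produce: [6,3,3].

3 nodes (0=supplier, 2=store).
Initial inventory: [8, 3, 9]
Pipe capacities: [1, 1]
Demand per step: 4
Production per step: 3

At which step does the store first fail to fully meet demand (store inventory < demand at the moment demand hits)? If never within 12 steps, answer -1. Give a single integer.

Step 1: demand=4,sold=4 ship[1->2]=1 ship[0->1]=1 prod=3 -> [10 3 6]
Step 2: demand=4,sold=4 ship[1->2]=1 ship[0->1]=1 prod=3 -> [12 3 3]
Step 3: demand=4,sold=3 ship[1->2]=1 ship[0->1]=1 prod=3 -> [14 3 1]
Step 4: demand=4,sold=1 ship[1->2]=1 ship[0->1]=1 prod=3 -> [16 3 1]
Step 5: demand=4,sold=1 ship[1->2]=1 ship[0->1]=1 prod=3 -> [18 3 1]
Step 6: demand=4,sold=1 ship[1->2]=1 ship[0->1]=1 prod=3 -> [20 3 1]
Step 7: demand=4,sold=1 ship[1->2]=1 ship[0->1]=1 prod=3 -> [22 3 1]
Step 8: demand=4,sold=1 ship[1->2]=1 ship[0->1]=1 prod=3 -> [24 3 1]
Step 9: demand=4,sold=1 ship[1->2]=1 ship[0->1]=1 prod=3 -> [26 3 1]
Step 10: demand=4,sold=1 ship[1->2]=1 ship[0->1]=1 prod=3 -> [28 3 1]
Step 11: demand=4,sold=1 ship[1->2]=1 ship[0->1]=1 prod=3 -> [30 3 1]
Step 12: demand=4,sold=1 ship[1->2]=1 ship[0->1]=1 prod=3 -> [32 3 1]
First stockout at step 3

3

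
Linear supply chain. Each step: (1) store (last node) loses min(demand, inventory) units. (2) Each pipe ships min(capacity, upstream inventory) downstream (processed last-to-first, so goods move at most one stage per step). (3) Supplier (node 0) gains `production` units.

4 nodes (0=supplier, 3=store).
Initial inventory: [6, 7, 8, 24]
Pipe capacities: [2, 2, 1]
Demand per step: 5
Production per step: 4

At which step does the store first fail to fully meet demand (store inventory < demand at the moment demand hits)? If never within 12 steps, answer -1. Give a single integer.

Step 1: demand=5,sold=5 ship[2->3]=1 ship[1->2]=2 ship[0->1]=2 prod=4 -> [8 7 9 20]
Step 2: demand=5,sold=5 ship[2->3]=1 ship[1->2]=2 ship[0->1]=2 prod=4 -> [10 7 10 16]
Step 3: demand=5,sold=5 ship[2->3]=1 ship[1->2]=2 ship[0->1]=2 prod=4 -> [12 7 11 12]
Step 4: demand=5,sold=5 ship[2->3]=1 ship[1->2]=2 ship[0->1]=2 prod=4 -> [14 7 12 8]
Step 5: demand=5,sold=5 ship[2->3]=1 ship[1->2]=2 ship[0->1]=2 prod=4 -> [16 7 13 4]
Step 6: demand=5,sold=4 ship[2->3]=1 ship[1->2]=2 ship[0->1]=2 prod=4 -> [18 7 14 1]
Step 7: demand=5,sold=1 ship[2->3]=1 ship[1->2]=2 ship[0->1]=2 prod=4 -> [20 7 15 1]
Step 8: demand=5,sold=1 ship[2->3]=1 ship[1->2]=2 ship[0->1]=2 prod=4 -> [22 7 16 1]
Step 9: demand=5,sold=1 ship[2->3]=1 ship[1->2]=2 ship[0->1]=2 prod=4 -> [24 7 17 1]
Step 10: demand=5,sold=1 ship[2->3]=1 ship[1->2]=2 ship[0->1]=2 prod=4 -> [26 7 18 1]
Step 11: demand=5,sold=1 ship[2->3]=1 ship[1->2]=2 ship[0->1]=2 prod=4 -> [28 7 19 1]
Step 12: demand=5,sold=1 ship[2->3]=1 ship[1->2]=2 ship[0->1]=2 prod=4 -> [30 7 20 1]
First stockout at step 6

6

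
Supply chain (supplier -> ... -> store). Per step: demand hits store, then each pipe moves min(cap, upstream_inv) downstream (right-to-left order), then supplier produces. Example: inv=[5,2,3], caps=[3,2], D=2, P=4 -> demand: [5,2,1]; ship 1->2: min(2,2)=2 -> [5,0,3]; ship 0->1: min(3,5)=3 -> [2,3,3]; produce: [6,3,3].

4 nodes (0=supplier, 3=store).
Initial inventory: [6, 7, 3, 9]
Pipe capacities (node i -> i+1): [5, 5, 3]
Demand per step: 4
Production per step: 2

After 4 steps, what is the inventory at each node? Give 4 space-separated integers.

Step 1: demand=4,sold=4 ship[2->3]=3 ship[1->2]=5 ship[0->1]=5 prod=2 -> inv=[3 7 5 8]
Step 2: demand=4,sold=4 ship[2->3]=3 ship[1->2]=5 ship[0->1]=3 prod=2 -> inv=[2 5 7 7]
Step 3: demand=4,sold=4 ship[2->3]=3 ship[1->2]=5 ship[0->1]=2 prod=2 -> inv=[2 2 9 6]
Step 4: demand=4,sold=4 ship[2->3]=3 ship[1->2]=2 ship[0->1]=2 prod=2 -> inv=[2 2 8 5]

2 2 8 5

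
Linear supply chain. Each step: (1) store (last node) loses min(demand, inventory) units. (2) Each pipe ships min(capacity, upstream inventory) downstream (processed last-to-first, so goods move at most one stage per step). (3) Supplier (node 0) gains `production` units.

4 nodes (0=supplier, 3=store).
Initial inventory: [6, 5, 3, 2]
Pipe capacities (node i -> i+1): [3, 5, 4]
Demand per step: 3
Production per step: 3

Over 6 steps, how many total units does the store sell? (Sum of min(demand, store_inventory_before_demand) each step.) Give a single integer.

Answer: 17

Derivation:
Step 1: sold=2 (running total=2) -> [6 3 5 3]
Step 2: sold=3 (running total=5) -> [6 3 4 4]
Step 3: sold=3 (running total=8) -> [6 3 3 5]
Step 4: sold=3 (running total=11) -> [6 3 3 5]
Step 5: sold=3 (running total=14) -> [6 3 3 5]
Step 6: sold=3 (running total=17) -> [6 3 3 5]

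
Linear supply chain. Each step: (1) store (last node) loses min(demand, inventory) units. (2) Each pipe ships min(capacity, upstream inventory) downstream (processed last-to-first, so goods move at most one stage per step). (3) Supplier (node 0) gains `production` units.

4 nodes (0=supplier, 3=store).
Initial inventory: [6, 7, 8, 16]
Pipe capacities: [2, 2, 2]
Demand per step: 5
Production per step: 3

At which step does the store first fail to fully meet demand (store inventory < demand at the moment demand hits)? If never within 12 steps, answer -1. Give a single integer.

Step 1: demand=5,sold=5 ship[2->3]=2 ship[1->2]=2 ship[0->1]=2 prod=3 -> [7 7 8 13]
Step 2: demand=5,sold=5 ship[2->3]=2 ship[1->2]=2 ship[0->1]=2 prod=3 -> [8 7 8 10]
Step 3: demand=5,sold=5 ship[2->3]=2 ship[1->2]=2 ship[0->1]=2 prod=3 -> [9 7 8 7]
Step 4: demand=5,sold=5 ship[2->3]=2 ship[1->2]=2 ship[0->1]=2 prod=3 -> [10 7 8 4]
Step 5: demand=5,sold=4 ship[2->3]=2 ship[1->2]=2 ship[0->1]=2 prod=3 -> [11 7 8 2]
Step 6: demand=5,sold=2 ship[2->3]=2 ship[1->2]=2 ship[0->1]=2 prod=3 -> [12 7 8 2]
Step 7: demand=5,sold=2 ship[2->3]=2 ship[1->2]=2 ship[0->1]=2 prod=3 -> [13 7 8 2]
Step 8: demand=5,sold=2 ship[2->3]=2 ship[1->2]=2 ship[0->1]=2 prod=3 -> [14 7 8 2]
Step 9: demand=5,sold=2 ship[2->3]=2 ship[1->2]=2 ship[0->1]=2 prod=3 -> [15 7 8 2]
Step 10: demand=5,sold=2 ship[2->3]=2 ship[1->2]=2 ship[0->1]=2 prod=3 -> [16 7 8 2]
Step 11: demand=5,sold=2 ship[2->3]=2 ship[1->2]=2 ship[0->1]=2 prod=3 -> [17 7 8 2]
Step 12: demand=5,sold=2 ship[2->3]=2 ship[1->2]=2 ship[0->1]=2 prod=3 -> [18 7 8 2]
First stockout at step 5

5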